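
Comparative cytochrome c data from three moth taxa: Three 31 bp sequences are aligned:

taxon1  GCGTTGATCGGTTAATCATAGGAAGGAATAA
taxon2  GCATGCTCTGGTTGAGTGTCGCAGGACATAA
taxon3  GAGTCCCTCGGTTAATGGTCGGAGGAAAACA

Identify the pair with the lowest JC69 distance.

taxon1–taxon2: 15/31 differ, p = 0.484, d = 0.777.
taxon1–taxon3: 11/31 differ, p = 0.355, d = 0.481.
taxon2–taxon3: 13/31 differ, p = 0.419, d = 0.614.
The smallest distance is between taxon1 and taxon3.

taxon1 and taxon3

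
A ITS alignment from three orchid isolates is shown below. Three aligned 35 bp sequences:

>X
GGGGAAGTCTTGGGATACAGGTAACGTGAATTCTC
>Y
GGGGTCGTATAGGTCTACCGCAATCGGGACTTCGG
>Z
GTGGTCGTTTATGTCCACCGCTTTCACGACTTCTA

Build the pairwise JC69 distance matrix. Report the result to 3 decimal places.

d(X,Y) = 0.572, d(X,Z) = 0.782, d(Y,Z) = 0.360

X–Y: 14/35 sites differ → p = 0.4, d = −0.75 ln(1 − 0.533333) = 0.571605 ≈ 0.572.
X–Z: 17/35 sites differ → p ≈ 0.485714, d = −0.75 ln(1 − 0.647619) = 0.782282 ≈ 0.782.
Y–Z: 10/35 sites differ → p ≈ 0.285714, d = −0.75 ln(1 − 0.380952) = 0.359679 ≈ 0.360.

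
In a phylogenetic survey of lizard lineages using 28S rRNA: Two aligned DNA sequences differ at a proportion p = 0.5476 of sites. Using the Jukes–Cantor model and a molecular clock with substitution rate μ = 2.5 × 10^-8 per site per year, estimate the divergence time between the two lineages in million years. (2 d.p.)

19.65

d = −(3/4) ln(1 − 4p/3) = −0.75 ln(1 − 0.730133) = −0.75 ln(0.269867)
  = −0.75 × (-1.309826) = 0.982370 substitutions/site.
Under a molecular clock d = 2μt, so t = d/(2μ) = 0.982370 / (2 × 2.5 × 10^-8) = 19.65 million years.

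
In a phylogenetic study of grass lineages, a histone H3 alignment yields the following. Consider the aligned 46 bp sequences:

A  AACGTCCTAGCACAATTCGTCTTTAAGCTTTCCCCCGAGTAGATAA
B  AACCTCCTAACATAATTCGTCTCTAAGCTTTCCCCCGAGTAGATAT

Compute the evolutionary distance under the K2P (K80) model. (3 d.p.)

Of 46 sites, 3 differences are transitions and 2 are transversions, so P = 3/46 ≈ 0.065217 and Q = 2/46 ≈ 0.043478.
Under the Kimura two-parameter model, d = −½ ln(1 − 2P − Q) − ¼ ln(1 − 2Q).
1 − 2P − Q = 0.826088, giving −½ ln(0.826088) = 0.095527.
1 − 2Q = 0.913044, giving −¼ ln(0.913044) = 0.022743.
d = 0.095527 + 0.022743 = 0.118270.

0.118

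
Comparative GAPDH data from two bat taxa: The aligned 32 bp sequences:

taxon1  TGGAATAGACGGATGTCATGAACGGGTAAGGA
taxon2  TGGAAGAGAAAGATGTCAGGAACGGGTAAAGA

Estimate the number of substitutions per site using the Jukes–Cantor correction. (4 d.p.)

The sequences differ at 5 of 32 sites (6, 10, 11, 19, 30), so p = 5/32 = 0.15625.
d = −(3/4) ln(1 − 4p/3) = −0.75 ln(1 − 0.208333) = −0.75 ln(0.791667)
  = −0.75 × (-0.233614) = 0.175211 substitutions/site.

0.1752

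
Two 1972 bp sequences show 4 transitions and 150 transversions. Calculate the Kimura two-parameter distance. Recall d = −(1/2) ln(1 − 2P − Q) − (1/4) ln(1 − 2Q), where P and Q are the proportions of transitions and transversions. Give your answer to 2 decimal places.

P = 4/1972 ≈ 0.002028 and Q = 150/1972 ≈ 0.076065.
Under the Kimura two-parameter model, d = −½ ln(1 − 2P − Q) − ¼ ln(1 − 2Q).
1 − 2P − Q = 0.919879, giving −½ ln(0.919879) = 0.041757.
1 − 2Q = 0.84787, giving −¼ ln(0.84787) = 0.041257.
d = 0.041757 + 0.041257 = 0.083014.

0.08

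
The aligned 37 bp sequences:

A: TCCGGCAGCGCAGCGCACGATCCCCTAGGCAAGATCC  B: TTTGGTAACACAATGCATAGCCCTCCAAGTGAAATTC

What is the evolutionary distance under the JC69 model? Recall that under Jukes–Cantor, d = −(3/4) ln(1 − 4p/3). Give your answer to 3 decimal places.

0.784

The sequences differ at 18 of 37 sites, so p = 18/37 ≈ 0.486486.
d = −(3/4) ln(1 − 4p/3) = −0.75 ln(1 − 0.648648) = −0.75 ln(0.351352)
  = −0.75 × (-1.045967) = 0.784475 substitutions/site.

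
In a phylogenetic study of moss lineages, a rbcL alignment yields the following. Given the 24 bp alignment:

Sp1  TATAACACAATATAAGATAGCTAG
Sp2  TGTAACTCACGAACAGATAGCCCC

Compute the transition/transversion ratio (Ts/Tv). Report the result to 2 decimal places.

Transitions are A↔G and C↔T; transversions are all other mismatches.
Transitions: 2. Transversions: 7.
R = 2/7 = 0.285714… ≈ 0.29 (to 2 d.p.).

0.29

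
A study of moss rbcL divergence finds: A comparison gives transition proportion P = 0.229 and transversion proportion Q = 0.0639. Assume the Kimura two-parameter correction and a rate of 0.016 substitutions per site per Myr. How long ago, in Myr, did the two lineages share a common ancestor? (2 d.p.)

Under the Kimura two-parameter model, d = −½ ln(1 − 2P − Q) − ¼ ln(1 − 2Q).
1 − 2P − Q = 0.4781, giving −½ ln(0.4781) = 0.368968.
1 − 2Q = 0.8722, giving −¼ ln(0.8722) = 0.034184.
d = 0.368968 + 0.034184 = 0.403152.
Under a molecular clock d = 2μt, so t = d/(2μ) = 0.403152 / (2 × 0.016) = 12.60 Myr.

12.60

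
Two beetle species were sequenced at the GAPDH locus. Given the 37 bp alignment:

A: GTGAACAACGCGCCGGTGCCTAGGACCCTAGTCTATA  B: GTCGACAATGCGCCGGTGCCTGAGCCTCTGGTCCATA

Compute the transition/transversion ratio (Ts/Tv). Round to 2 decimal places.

Transitions are A↔G and C↔T; transversions are all other mismatches.
Transitions: 7. Transversions: 2.
R = 7/2 = 3.50.

3.50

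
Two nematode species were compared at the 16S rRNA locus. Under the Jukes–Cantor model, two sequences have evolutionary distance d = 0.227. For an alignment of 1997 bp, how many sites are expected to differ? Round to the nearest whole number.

Invert JC69: p = (3/4)(1 − e^(−4d/3)) = 0.75 × (1 − e^(-0.302667)) = 0.75 × (1 − 0.738845) = 0.195866.
Expected differing sites = pL ≈ 0.195866 × 1997 = 391.144402 ≈ 391.

391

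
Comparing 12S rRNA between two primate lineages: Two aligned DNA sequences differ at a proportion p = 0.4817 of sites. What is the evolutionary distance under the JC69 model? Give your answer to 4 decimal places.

d = −(3/4) ln(1 − 4p/3) = −0.75 ln(1 − 0.642267) = −0.75 ln(0.357733)
  = −0.75 × (-1.027968) = 0.770976 substitutions/site.

0.7710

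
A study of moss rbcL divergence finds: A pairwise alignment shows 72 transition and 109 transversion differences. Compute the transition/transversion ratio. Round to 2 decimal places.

0.66

R = 72/109 = 0.660550… ≈ 0.66 (to 2 d.p.).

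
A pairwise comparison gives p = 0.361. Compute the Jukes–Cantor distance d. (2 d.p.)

d = −(3/4) ln(1 − 4p/3) = −0.75 ln(1 − 0.481333) = −0.75 ln(0.518667)
  = −0.75 × (-0.656493) = 0.492370 substitutions/site.

0.49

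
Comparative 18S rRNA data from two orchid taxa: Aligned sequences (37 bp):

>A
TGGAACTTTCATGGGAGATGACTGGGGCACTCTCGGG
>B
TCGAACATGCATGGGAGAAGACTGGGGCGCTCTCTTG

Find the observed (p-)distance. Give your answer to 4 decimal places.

The sequences differ at 7 of 37 positions (sites 2, 7, 9, 19, 29, 35, 36).
p = 7/37 = 0.189189… ≈ 0.1892 (to 4 d.p.).

0.1892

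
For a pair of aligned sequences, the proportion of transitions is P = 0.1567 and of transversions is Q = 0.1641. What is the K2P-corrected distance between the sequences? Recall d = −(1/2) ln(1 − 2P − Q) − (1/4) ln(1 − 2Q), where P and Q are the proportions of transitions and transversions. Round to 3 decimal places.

0.424

Under the Kimura two-parameter model, d = −½ ln(1 − 2P − Q) − ¼ ln(1 − 2Q).
1 − 2P − Q = 0.5225, giving −½ ln(0.5225) = 0.324565.
1 − 2Q = 0.6718, giving −¼ ln(0.6718) = 0.099449.
d = 0.324565 + 0.099449 = 0.424014.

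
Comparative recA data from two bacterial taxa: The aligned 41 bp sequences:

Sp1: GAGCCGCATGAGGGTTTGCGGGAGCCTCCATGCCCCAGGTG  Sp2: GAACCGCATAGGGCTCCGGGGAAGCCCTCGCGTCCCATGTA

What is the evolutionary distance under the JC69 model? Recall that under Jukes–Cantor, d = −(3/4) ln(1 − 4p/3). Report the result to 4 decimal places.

0.5018

The sequences differ at 15 of 41 sites, so p = 15/41 ≈ 0.365854.
d = −(3/4) ln(1 − 4p/3) = −0.75 ln(1 − 0.487805) = −0.75 ln(0.512195)
  = −0.75 × (-0.669050) = 0.501788 substitutions/site.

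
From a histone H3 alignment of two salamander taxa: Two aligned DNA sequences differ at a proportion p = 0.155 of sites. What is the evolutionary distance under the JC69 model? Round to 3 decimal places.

d = −(3/4) ln(1 − 4p/3) = −0.75 ln(1 − 0.206667) = −0.75 ln(0.793333)
  = −0.75 × (-0.231512) = 0.173634 substitutions/site.

0.174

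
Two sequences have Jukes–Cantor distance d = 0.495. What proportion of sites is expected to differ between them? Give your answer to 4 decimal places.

p = (3/4)(1 − e^(−4d/3)) = 0.75 × (1 − e^(-0.66)) = 0.75 × (1 − 0.516851) = 0.362362.

0.3624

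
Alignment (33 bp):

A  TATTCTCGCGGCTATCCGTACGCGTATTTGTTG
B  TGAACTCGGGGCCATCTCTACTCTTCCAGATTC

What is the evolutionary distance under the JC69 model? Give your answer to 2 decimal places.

0.70

The sequences differ at 15 of 33 sites, so p = 15/33 ≈ 0.454545.
d = −(3/4) ln(1 − 4p/3) = −0.75 ln(1 − 0.60606) = −0.75 ln(0.39394)
  = −0.75 × (-0.931557) = 0.698668 substitutions/site.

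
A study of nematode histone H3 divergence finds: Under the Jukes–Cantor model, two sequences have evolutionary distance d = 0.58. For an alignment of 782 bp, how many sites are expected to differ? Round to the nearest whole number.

Invert JC69: p = (3/4)(1 − e^(−4d/3)) = 0.75 × (1 − e^(-0.773333)) = 0.75 × (1 − 0.461472) = 0.403896.
Expected differing sites = pL ≈ 0.403896 × 782 = 315.846672 ≈ 316.

316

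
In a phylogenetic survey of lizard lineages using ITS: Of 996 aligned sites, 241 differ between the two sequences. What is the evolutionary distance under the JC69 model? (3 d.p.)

p = 241/996 ≈ 0.241968.
d = −(3/4) ln(1 − 4p/3) = −0.75 ln(1 − 0.322624) = −0.75 ln(0.677376)
  = −0.75 × (-0.389529) = 0.292147 substitutions/site.

0.292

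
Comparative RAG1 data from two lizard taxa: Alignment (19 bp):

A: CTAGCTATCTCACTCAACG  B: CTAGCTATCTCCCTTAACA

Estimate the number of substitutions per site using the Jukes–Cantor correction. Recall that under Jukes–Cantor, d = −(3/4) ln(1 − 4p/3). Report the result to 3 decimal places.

0.177

The sequences differ at 3 of 19 sites (12, 15, 19), so p = 3/19 ≈ 0.157895.
d = −(3/4) ln(1 − 4p/3) = −0.75 ln(1 − 0.210527) = −0.75 ln(0.789473)
  = −0.75 × (-0.236390) = 0.177293 substitutions/site.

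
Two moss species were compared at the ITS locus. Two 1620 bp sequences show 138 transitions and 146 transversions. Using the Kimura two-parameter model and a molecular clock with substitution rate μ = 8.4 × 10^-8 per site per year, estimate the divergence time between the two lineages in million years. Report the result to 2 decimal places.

1.19

P = 138/1620 ≈ 0.085185 and Q = 146/1620 ≈ 0.090123.
Under the Kimura two-parameter model, d = −½ ln(1 − 2P − Q) − ¼ ln(1 − 2Q).
1 − 2P − Q = 0.739507, giving −½ ln(0.739507) = 0.150886.
1 − 2Q = 0.819754, giving −¼ ln(0.819754) = 0.049688.
d = 0.150886 + 0.049688 = 0.200574.
Under a molecular clock d = 2μt, so t = d/(2μ) = 0.200574 / (2 × 8.4 × 10^-8) = 1.19 million years.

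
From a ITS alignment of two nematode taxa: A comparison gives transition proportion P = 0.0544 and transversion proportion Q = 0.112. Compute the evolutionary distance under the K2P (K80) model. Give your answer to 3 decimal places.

Under the Kimura two-parameter model, d = −½ ln(1 − 2P − Q) − ¼ ln(1 − 2Q).
1 − 2P − Q = 0.7792, giving −½ ln(0.7792) = 0.124744.
1 − 2Q = 0.776, giving −¼ ln(0.776) = 0.063401.
d = 0.124744 + 0.063401 = 0.188145.

0.188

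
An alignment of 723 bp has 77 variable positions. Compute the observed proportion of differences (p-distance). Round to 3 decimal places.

0.107

p = 77/723 = 0.106500… ≈ 0.107 (to 3 d.p.).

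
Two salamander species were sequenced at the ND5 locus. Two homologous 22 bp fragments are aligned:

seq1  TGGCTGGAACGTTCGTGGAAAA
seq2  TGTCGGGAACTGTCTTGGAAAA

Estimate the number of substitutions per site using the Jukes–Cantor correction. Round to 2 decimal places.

The sequences differ at 5 of 22 sites (3, 5, 11, 12, 15), so p = 5/22 ≈ 0.227273.
d = −(3/4) ln(1 − 4p/3) = −0.75 ln(1 − 0.303031) = −0.75 ln(0.696969)
  = −0.75 × (-0.361014) = 0.270761 substitutions/site.

0.27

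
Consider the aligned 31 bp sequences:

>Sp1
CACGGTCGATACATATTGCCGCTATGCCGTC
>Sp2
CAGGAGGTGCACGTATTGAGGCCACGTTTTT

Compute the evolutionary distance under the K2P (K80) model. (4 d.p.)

Of 31 sites, 9 differences are transitions and 7 are transversions, so P = 9/31 ≈ 0.290323 and Q = 7/31 ≈ 0.225806.
Under the Kimura two-parameter model, d = −½ ln(1 − 2P − Q) − ¼ ln(1 − 2Q).
1 − 2P − Q = 0.193548, giving −½ ln(0.193548) = 0.821115.
1 − 2Q = 0.548388, giving −¼ ln(0.548388) = 0.150193.
d = 0.821115 + 0.150193 = 0.971308.

0.9713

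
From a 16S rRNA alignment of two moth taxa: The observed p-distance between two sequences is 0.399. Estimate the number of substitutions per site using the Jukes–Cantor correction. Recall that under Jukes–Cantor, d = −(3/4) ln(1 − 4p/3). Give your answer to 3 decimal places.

0.569

d = −(3/4) ln(1 − 4p/3) = −0.75 ln(1 − 0.532) = −0.75 ln(0.468)
  = −0.75 × (-0.759287) = 0.569465 substitutions/site.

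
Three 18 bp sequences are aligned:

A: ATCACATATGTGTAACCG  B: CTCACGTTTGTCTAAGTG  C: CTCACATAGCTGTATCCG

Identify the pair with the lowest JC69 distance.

A and C

A–B: 6/18 differ, p = 0.333, d = 0.441.
A–C: 4/18 differ, p = 0.222, d = 0.264.
B–C: 8/18 differ, p = 0.444, d = 0.673.
The smallest distance is between A and C.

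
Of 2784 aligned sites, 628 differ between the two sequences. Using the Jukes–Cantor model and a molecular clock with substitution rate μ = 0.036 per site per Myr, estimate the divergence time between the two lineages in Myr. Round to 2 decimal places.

3.73

p = 628/2784 ≈ 0.225575.
d = −(3/4) ln(1 − 4p/3) = −0.75 ln(1 − 0.300767) = −0.75 ln(0.699233)
  = −0.75 × (-0.357771) = 0.268328 substitutions/site.
Under a molecular clock d = 2μt, so t = d/(2μ) = 0.268328 / (2 × 0.036) = 3.73 Myr.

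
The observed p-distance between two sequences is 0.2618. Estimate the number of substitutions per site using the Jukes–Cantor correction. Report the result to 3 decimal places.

0.322

d = −(3/4) ln(1 − 4p/3) = −0.75 ln(1 − 0.349067) = −0.75 ln(0.650933)
  = −0.75 × (-0.429349) = 0.322012 substitutions/site.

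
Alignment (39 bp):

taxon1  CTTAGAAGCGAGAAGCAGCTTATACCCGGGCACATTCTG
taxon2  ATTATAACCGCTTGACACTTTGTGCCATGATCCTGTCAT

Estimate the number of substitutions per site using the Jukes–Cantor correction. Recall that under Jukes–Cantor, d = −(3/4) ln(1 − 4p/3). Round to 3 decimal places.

The sequences differ at 21 of 39 sites, so p = 21/39 ≈ 0.538462.
d = −(3/4) ln(1 − 4p/3) = −0.75 ln(1 − 0.717949) = −0.75 ln(0.282051)
  = −0.75 × (-1.265667) = 0.949250 substitutions/site.

0.949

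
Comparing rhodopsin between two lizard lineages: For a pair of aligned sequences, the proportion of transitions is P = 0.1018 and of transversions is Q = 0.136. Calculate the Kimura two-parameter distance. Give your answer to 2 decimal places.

0.29

Under the Kimura two-parameter model, d = −½ ln(1 − 2P − Q) − ¼ ln(1 − 2Q).
1 − 2P − Q = 0.6604, giving −½ ln(0.6604) = 0.207455.
1 − 2Q = 0.728, giving −¼ ln(0.728) = 0.079364.
d = 0.207455 + 0.079364 = 0.286819.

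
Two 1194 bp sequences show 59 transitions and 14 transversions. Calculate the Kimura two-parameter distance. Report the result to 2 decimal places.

0.06

P = 59/1194 ≈ 0.049414 and Q = 14/1194 ≈ 0.011725.
Under the Kimura two-parameter model, d = −½ ln(1 − 2P − Q) − ¼ ln(1 − 2Q).
1 − 2P − Q = 0.889447, giving −½ ln(0.889447) = 0.058578.
1 − 2Q = 0.97655, giving −¼ ln(0.97655) = 0.005932.
d = 0.058578 + 0.005932 = 0.064510.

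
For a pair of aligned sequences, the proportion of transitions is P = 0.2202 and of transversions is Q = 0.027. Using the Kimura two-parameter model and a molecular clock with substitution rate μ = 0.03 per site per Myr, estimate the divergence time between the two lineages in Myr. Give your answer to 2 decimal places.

Under the Kimura two-parameter model, d = −½ ln(1 − 2P − Q) − ¼ ln(1 − 2Q).
1 − 2P − Q = 0.5326, giving −½ ln(0.5326) = 0.314992.
1 − 2Q = 0.946, giving −¼ ln(0.946) = 0.013878.
d = 0.314992 + 0.013878 = 0.328870.
Under a molecular clock d = 2μt, so t = d/(2μ) = 0.328870 / (2 × 0.03) = 5.48 Myr.

5.48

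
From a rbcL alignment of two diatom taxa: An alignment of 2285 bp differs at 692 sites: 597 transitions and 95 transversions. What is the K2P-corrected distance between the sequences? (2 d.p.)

0.44

P = 597/2285 ≈ 0.261269 and Q = 95/2285 ≈ 0.041575.
Under the Kimura two-parameter model, d = −½ ln(1 − 2P − Q) − ¼ ln(1 − 2Q).
1 − 2P − Q = 0.435887, giving −½ ln(0.435887) = 0.415186.
1 − 2Q = 0.91685, giving −¼ ln(0.91685) = 0.021703.
d = 0.415186 + 0.021703 = 0.436889.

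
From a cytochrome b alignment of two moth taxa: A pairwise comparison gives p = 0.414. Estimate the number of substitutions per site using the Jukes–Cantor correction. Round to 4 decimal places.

0.6022

d = −(3/4) ln(1 − 4p/3) = −0.75 ln(1 − 0.552) = −0.75 ln(0.448)
  = −0.75 × (-0.802962) = 0.602222 substitutions/site.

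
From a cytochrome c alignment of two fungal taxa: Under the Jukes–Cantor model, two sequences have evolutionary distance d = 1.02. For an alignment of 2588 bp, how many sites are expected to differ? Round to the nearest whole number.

1443

Invert JC69: p = (3/4)(1 − e^(−4d/3)) = 0.75 × (1 − e^(-1.36)) = 0.75 × (1 − 0.256661) = 0.557504.
Expected differing sites = pL ≈ 0.557504 × 2588 = 1442.820352 ≈ 1443.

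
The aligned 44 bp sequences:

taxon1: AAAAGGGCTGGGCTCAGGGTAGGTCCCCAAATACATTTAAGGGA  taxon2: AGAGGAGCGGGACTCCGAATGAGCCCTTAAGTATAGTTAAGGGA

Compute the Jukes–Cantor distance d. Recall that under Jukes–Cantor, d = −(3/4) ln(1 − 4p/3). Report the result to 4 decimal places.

The sequences differ at 16 of 44 sites, so p = 16/44 ≈ 0.363636.
d = −(3/4) ln(1 − 4p/3) = −0.75 ln(1 − 0.484848) = −0.75 ln(0.515152)
  = −0.75 × (-0.663293) = 0.497470 substitutions/site.

0.4975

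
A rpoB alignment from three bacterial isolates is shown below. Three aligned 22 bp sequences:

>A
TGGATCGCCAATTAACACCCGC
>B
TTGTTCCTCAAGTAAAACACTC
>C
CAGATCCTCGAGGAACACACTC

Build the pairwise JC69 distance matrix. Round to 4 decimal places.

d(A,B) = 0.4975, d(A,C) = 0.5913, d(B,C) = 0.3390

A–B: 8/22 sites differ → p ≈ 0.363636, d = −0.75 ln(1 − 0.484848) = 0.497470 ≈ 0.4975.
A–C: 9/22 sites differ → p ≈ 0.409091, d = −0.75 ln(1 − 0.545455) = 0.591344 ≈ 0.5913.
B–C: 6/22 sites differ → p ≈ 0.272727, d = −0.75 ln(1 − 0.363636) = 0.338988 ≈ 0.3390.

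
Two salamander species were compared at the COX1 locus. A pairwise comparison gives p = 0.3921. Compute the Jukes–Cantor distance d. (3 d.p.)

d = −(3/4) ln(1 − 4p/3) = −0.75 ln(1 − 0.5228) = −0.75 ln(0.4772)
  = −0.75 × (-0.739820) = 0.554865 substitutions/site.

0.555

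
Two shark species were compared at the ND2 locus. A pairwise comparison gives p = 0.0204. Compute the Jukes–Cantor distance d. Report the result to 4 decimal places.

0.0207

d = −(3/4) ln(1 − 4p/3) = −0.75 ln(1 − 0.0272) = −0.75 ln(0.9728)
  = −0.75 × (-0.027577) = 0.020683 substitutions/site.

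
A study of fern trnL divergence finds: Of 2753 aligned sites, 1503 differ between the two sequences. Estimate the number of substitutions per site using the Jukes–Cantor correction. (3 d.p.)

p = 1503/2753 ≈ 0.54595.
d = −(3/4) ln(1 − 4p/3) = −0.75 ln(1 − 0.727933) = −0.75 ln(0.272067)
  = −0.75 × (-1.301707) = 0.976280 substitutions/site.

0.976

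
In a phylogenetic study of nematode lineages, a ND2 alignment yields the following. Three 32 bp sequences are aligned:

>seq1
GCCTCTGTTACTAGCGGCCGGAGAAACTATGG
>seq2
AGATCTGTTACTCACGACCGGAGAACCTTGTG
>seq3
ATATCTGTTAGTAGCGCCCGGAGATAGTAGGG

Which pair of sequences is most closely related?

seq1 and seq3

seq1–seq2: 10/32 differ, p = 0.313, d = 0.404.
seq1–seq3: 8/32 differ, p = 0.250, d = 0.304.
seq2–seq3: 10/32 differ, p = 0.313, d = 0.404.
The smallest distance is between seq1 and seq3.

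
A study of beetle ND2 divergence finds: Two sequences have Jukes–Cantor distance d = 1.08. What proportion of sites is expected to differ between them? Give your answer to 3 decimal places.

p = (3/4)(1 − e^(−4d/3)) = 0.75 × (1 − e^(-1.44)) = 0.75 × (1 − 0.236928) = 0.572304.

0.572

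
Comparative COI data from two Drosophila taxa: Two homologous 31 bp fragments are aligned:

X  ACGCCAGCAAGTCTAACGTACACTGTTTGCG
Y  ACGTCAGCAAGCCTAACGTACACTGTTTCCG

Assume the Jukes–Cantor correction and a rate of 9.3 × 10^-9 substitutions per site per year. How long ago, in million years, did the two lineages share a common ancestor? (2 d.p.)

The sequences differ at 3 of 31 sites (4, 12, 29), so p = 3/31 ≈ 0.096774.
d = −(3/4) ln(1 − 4p/3) = −0.75 ln(1 − 0.129032) = −0.75 ln(0.870968)
  = −0.75 × (-0.138150) = 0.103613 substitutions/site.
Under a molecular clock d = 2μt, so t = d/(2μ) = 0.103613 / (2 × 9.3 × 10^-9) = 5.57 million years.

5.57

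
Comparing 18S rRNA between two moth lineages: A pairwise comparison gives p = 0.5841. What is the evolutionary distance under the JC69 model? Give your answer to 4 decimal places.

d = −(3/4) ln(1 − 4p/3) = −0.75 ln(1 − 0.7788) = −0.75 ln(0.2212)
  = −0.75 × (-1.508688) = 1.131516 substitutions/site.

1.1315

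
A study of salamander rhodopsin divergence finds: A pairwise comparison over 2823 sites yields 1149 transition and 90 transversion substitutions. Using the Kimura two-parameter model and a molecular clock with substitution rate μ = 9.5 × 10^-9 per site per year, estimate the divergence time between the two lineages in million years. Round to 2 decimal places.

P = 1149/2823 ≈ 0.407014 and Q = 90/2823 ≈ 0.031881.
Under the Kimura two-parameter model, d = −½ ln(1 − 2P − Q) − ¼ ln(1 − 2Q).
1 − 2P − Q = 0.154091, giving −½ ln(0.154091) = 0.935106.
1 − 2Q = 0.936238, giving −¼ ln(0.936238) = 0.016471.
d = 0.935106 + 0.016471 = 0.951577.
Under a molecular clock d = 2μt, so t = d/(2μ) = 0.951577 / (2 × 9.5 × 10^-9) = 50.08 million years.

50.08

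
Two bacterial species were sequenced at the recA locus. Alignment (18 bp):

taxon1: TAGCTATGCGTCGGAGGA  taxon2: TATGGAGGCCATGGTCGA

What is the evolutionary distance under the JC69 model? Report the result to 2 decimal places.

0.82

The sequences differ at 9 of 18 sites (3, 4, 5, 7, 10, 11, 12, 15, 16), so p = 9/18 = 0.5.
d = −(3/4) ln(1 − 4p/3) = −0.75 ln(1 − 0.666667) = −0.75 ln(0.333333)
  = −0.75 × (-1.098613) = 0.823960 substitutions/site.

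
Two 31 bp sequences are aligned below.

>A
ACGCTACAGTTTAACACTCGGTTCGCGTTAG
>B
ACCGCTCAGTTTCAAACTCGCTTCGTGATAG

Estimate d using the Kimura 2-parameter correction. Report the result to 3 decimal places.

Of 31 sites, 2 differences are transitions and 7 are transversions, so P = 2/31 ≈ 0.064516 and Q = 7/31 ≈ 0.225806.
Under the Kimura two-parameter model, d = −½ ln(1 − 2P − Q) − ¼ ln(1 − 2Q).
1 − 2P − Q = 0.645162, giving −½ ln(0.645162) = 0.219127.
1 − 2Q = 0.548388, giving −¼ ln(0.548388) = 0.150193.
d = 0.219127 + 0.150193 = 0.369320.

0.369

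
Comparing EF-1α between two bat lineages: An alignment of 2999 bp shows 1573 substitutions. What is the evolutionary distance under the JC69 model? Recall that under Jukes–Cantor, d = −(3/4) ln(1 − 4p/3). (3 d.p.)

p = 1573/2999 ≈ 0.524508.
d = −(3/4) ln(1 − 4p/3) = −0.75 ln(1 − 0.699344) = −0.75 ln(0.300656)
  = −0.75 × (-1.201789) = 0.901342 substitutions/site.

0.901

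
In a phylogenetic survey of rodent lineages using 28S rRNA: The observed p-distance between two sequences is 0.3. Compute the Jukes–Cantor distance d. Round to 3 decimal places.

0.383

d = −(3/4) ln(1 − 4p/3) = −0.75 ln(1 − 0.4) = −0.75 ln(0.6)
  = −0.75 × (-0.510826) = 0.383120 substitutions/site.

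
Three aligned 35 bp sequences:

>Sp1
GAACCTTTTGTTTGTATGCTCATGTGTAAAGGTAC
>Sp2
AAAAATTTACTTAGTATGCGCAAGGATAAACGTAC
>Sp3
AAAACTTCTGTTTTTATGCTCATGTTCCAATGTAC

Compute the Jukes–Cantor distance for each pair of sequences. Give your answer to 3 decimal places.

Sp1–Sp2: 11/35 sites differ → p ≈ 0.314286, d = −0.75 ln(1 − 0.419048) = 0.407315 ≈ 0.407.
Sp1–Sp3: 8/35 sites differ → p ≈ 0.228571, d = −0.75 ln(1 − 0.304761) = 0.272625 ≈ 0.273.
Sp2–Sp3: 13/35 sites differ → p ≈ 0.371429, d = −0.75 ln(1 − 0.495239) = 0.512753 ≈ 0.513.

d(Sp1,Sp2) = 0.407, d(Sp1,Sp3) = 0.273, d(Sp2,Sp3) = 0.513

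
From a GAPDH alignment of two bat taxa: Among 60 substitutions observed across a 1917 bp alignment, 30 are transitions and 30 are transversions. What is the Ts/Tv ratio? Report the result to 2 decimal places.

R = 30/30 = 1.00.

1.00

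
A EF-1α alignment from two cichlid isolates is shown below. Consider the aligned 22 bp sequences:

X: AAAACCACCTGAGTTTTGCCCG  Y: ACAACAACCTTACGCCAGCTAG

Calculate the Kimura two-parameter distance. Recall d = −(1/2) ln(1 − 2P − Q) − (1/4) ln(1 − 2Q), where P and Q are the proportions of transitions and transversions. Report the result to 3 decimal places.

Of 22 sites, 3 differences are transitions and 7 are transversions, so P = 3/22 ≈ 0.136364 and Q = 7/22 ≈ 0.318182.
Under the Kimura two-parameter model, d = −½ ln(1 − 2P − Q) − ¼ ln(1 − 2Q).
1 − 2P − Q = 0.40909, giving −½ ln(0.40909) = 0.446910.
1 − 2Q = 0.363636, giving −¼ ln(0.363636) = 0.252900.
d = 0.446910 + 0.252900 = 0.699810.

0.700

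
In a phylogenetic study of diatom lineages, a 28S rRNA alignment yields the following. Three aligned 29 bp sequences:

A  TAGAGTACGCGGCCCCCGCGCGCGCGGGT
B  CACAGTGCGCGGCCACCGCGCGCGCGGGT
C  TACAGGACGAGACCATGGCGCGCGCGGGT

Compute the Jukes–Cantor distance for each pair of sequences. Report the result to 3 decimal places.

d(A,B) = 0.152, d(A,C) = 0.291, d(B,C) = 0.291

A–B: 4/29 sites differ → p ≈ 0.137931, d = −0.75 ln(1 − 0.183908) = 0.152421 ≈ 0.152.
A–C: 7/29 sites differ → p ≈ 0.241379, d = −0.75 ln(1 − 0.321839) = 0.291278 ≈ 0.291.
B–C: 7/29 sites differ → p ≈ 0.241379, d = −0.75 ln(1 − 0.321839) = 0.291278 ≈ 0.291.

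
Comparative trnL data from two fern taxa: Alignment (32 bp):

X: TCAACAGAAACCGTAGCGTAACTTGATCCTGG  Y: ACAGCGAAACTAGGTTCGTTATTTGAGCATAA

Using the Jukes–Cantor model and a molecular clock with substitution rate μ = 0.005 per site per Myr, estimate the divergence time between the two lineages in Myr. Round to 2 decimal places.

The sequences differ at 16 of 32 sites, so p = 16/32 = 0.5.
d = −(3/4) ln(1 − 4p/3) = −0.75 ln(1 − 0.666667) = −0.75 ln(0.333333)
  = −0.75 × (-1.098613) = 0.823960 substitutions/site.
Under a molecular clock d = 2μt, so t = d/(2μ) = 0.823960 / (2 × 0.005) = 82.40 Myr.

82.40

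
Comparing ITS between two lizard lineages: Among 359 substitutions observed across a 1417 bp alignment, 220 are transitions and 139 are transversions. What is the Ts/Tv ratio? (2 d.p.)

1.58

R = 220/139 = 1.582733… ≈ 1.58 (to 2 d.p.).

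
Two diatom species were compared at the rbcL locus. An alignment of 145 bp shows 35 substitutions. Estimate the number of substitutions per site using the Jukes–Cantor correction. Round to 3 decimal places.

0.291

p = 35/145 ≈ 0.241379.
d = −(3/4) ln(1 − 4p/3) = −0.75 ln(1 − 0.321839) = −0.75 ln(0.678161)
  = −0.75 × (-0.388371) = 0.291278 substitutions/site.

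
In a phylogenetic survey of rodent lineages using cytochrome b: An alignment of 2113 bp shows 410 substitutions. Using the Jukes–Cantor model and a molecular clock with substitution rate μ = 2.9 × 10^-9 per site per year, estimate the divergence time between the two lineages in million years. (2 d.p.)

p = 410/2113 ≈ 0.194037.
d = −(3/4) ln(1 − 4p/3) = −0.75 ln(1 − 0.258716) = −0.75 ln(0.741284)
  = −0.75 × (-0.299371) = 0.224528 substitutions/site.
Under a molecular clock d = 2μt, so t = d/(2μ) = 0.224528 / (2 × 2.9 × 10^-9) = 38.71 million years.

38.71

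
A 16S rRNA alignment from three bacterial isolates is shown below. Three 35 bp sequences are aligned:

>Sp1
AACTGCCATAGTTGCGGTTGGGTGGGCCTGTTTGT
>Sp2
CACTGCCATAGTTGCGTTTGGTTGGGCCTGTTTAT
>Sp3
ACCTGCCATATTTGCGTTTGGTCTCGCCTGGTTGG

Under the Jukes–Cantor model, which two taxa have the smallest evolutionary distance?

Sp1 and Sp2

Sp1–Sp2: 4/35 differ, p = 0.114, d = 0.124.
Sp1–Sp3: 9/35 differ, p = 0.257, d = 0.315.
Sp2–Sp3: 9/35 differ, p = 0.257, d = 0.315.
The smallest distance is between Sp1 and Sp2.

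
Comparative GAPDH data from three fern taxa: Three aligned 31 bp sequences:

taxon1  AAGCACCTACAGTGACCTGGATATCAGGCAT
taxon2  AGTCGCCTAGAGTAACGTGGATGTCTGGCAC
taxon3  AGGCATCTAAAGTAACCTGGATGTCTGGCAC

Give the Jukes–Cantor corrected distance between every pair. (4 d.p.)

taxon1–taxon2: 9/31 sites differ → p ≈ 0.290323, d = −0.75 ln(1 − 0.387097) = 0.367161 ≈ 0.3672.
taxon1–taxon3: 7/31 sites differ → p ≈ 0.225806, d = −0.75 ln(1 − 0.301075) = 0.268659 ≈ 0.2687.
taxon2–taxon3: 5/31 sites differ → p ≈ 0.16129, d = −0.75 ln(1 − 0.215053) = 0.181604 ≈ 0.1816.

d(taxon1,taxon2) = 0.3672, d(taxon1,taxon3) = 0.2687, d(taxon2,taxon3) = 0.1816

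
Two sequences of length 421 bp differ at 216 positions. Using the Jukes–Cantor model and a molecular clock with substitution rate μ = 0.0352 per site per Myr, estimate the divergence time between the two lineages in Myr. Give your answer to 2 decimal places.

p = 216/421 ≈ 0.513064.
d = −(3/4) ln(1 − 4p/3) = −0.75 ln(1 − 0.684085) = −0.75 ln(0.315915)
  = −0.75 × (-1.152282) = 0.864212 substitutions/site.
Under a molecular clock d = 2μt, so t = d/(2μ) = 0.864212 / (2 × 0.0352) = 12.28 Myr.

12.28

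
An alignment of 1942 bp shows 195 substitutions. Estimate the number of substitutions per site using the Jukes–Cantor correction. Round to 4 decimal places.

0.1078

p = 195/1942 ≈ 0.100412.
d = −(3/4) ln(1 − 4p/3) = −0.75 ln(1 − 0.133883) = −0.75 ln(0.866117)
  = −0.75 × (-0.143735) = 0.107801 substitutions/site.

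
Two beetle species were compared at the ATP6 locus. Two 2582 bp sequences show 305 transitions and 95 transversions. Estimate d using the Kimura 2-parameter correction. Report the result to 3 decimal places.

P = 305/2582 ≈ 0.118125 and Q = 95/2582 ≈ 0.036793.
Under the Kimura two-parameter model, d = −½ ln(1 − 2P − Q) − ¼ ln(1 − 2Q).
1 − 2P − Q = 0.726957, giving −½ ln(0.726957) = 0.159444.
1 − 2Q = 0.926414, giving −¼ ln(0.926414) = 0.019109.
d = 0.159444 + 0.019109 = 0.178553.

0.179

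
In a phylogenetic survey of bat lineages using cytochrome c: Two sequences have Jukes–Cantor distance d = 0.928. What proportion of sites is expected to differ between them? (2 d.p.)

0.53

p = (3/4)(1 − e^(−4d/3)) = 0.75 × (1 − e^(-1.237333)) = 0.75 × (1 − 0.290157) = 0.532382.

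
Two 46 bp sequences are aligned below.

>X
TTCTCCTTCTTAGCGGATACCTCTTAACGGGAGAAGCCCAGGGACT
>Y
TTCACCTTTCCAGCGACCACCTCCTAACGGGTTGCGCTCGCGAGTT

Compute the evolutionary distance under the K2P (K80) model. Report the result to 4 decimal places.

0.6036

Of 46 sites, 12 differences are transitions and 6 are transversions, so P = 12/46 ≈ 0.26087 and Q = 6/46 ≈ 0.130435.
Under the Kimura two-parameter model, d = −½ ln(1 − 2P − Q) − ¼ ln(1 − 2Q).
1 − 2P − Q = 0.347825, giving −½ ln(0.347825) = 0.528028.
1 − 2Q = 0.73913, giving −¼ ln(0.73913) = 0.075570.
d = 0.528028 + 0.075570 = 0.603598.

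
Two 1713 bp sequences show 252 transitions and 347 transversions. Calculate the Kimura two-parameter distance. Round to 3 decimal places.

0.473

P = 252/1713 ≈ 0.14711 and Q = 347/1713 ≈ 0.202569.
Under the Kimura two-parameter model, d = −½ ln(1 − 2P − Q) − ¼ ln(1 − 2Q).
1 − 2P − Q = 0.503211, giving −½ ln(0.503211) = 0.343373.
1 − 2Q = 0.594862, giving −¼ ln(0.594862) = 0.129856.
d = 0.343373 + 0.129856 = 0.473229.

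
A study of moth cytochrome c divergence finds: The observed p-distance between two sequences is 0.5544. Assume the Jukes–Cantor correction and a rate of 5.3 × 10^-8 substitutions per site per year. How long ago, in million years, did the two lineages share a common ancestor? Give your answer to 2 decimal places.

9.51

d = −(3/4) ln(1 − 4p/3) = −0.75 ln(1 − 0.7392) = −0.75 ln(0.2608)
  = −0.75 × (-1.344001) = 1.008001 substitutions/site.
Under a molecular clock d = 2μt, so t = d/(2μ) = 1.008001 / (2 × 5.3 × 10^-8) = 9.51 million years.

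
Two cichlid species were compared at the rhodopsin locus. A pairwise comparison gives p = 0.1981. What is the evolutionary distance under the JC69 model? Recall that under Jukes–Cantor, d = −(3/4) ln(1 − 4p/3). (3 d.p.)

0.230

d = −(3/4) ln(1 − 4p/3) = −0.75 ln(1 − 0.264133) = −0.75 ln(0.735867)
  = −0.75 × (-0.306706) = 0.230030 substitutions/site.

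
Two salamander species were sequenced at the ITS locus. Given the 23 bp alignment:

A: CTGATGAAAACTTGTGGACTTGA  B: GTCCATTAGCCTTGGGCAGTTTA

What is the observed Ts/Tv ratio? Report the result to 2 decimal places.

Transitions are A↔G and C↔T; transversions are all other mismatches.
Transitions: 1. Transversions: 11.
R = 1/11 = 0.090909… ≈ 0.09 (to 2 d.p.).

0.09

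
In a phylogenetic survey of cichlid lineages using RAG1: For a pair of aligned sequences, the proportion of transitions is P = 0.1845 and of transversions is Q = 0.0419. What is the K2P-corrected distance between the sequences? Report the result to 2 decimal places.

0.29

Under the Kimura two-parameter model, d = −½ ln(1 − 2P − Q) − ¼ ln(1 − 2Q).
1 − 2P − Q = 0.5891, giving −½ ln(0.5891) = 0.264580.
1 − 2Q = 0.9162, giving −¼ ln(0.9162) = 0.021880.
d = 0.264580 + 0.021880 = 0.286460.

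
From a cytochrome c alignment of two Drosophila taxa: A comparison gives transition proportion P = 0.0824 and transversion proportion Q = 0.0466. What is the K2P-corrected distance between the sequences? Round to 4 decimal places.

0.1432

Under the Kimura two-parameter model, d = −½ ln(1 − 2P − Q) − ¼ ln(1 − 2Q).
1 − 2P − Q = 0.7886, giving −½ ln(0.7886) = 0.118748.
1 − 2Q = 0.9068, giving −¼ ln(0.9068) = 0.024458.
d = 0.118748 + 0.024458 = 0.143206.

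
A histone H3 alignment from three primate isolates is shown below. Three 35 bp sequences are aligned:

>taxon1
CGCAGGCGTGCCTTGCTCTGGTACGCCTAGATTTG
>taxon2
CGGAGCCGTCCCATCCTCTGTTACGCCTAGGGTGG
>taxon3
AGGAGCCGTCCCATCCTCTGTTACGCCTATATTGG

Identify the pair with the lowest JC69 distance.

taxon2 and taxon3

taxon1–taxon2: 9/35 differ, p = 0.257, d = 0.315.
taxon1–taxon3: 9/35 differ, p = 0.257, d = 0.315.
taxon2–taxon3: 4/35 differ, p = 0.114, d = 0.124.
The smallest distance is between taxon2 and taxon3.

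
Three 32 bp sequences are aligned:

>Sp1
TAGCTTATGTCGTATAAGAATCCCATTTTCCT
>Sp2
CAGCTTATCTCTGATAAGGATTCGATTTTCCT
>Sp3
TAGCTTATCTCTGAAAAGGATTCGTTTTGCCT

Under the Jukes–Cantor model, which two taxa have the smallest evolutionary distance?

Sp1–Sp2: 7/32 differ, p = 0.219, d = 0.259.
Sp1–Sp3: 9/32 differ, p = 0.281, d = 0.353.
Sp2–Sp3: 4/32 differ, p = 0.125, d = 0.137.
The smallest distance is between Sp2 and Sp3.

Sp2 and Sp3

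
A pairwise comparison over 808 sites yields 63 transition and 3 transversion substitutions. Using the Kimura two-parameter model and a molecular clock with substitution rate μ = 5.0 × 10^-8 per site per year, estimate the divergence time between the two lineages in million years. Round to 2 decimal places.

0.89

P = 63/808 ≈ 0.07797 and Q = 3/808 ≈ 0.003713.
Under the Kimura two-parameter model, d = −½ ln(1 − 2P − Q) − ¼ ln(1 − 2Q).
1 − 2P − Q = 0.840347, giving −½ ln(0.840347) = 0.086970.
1 − 2Q = 0.992574, giving −¼ ln(0.992574) = 0.001863.
d = 0.086970 + 0.001863 = 0.088833.
Under a molecular clock d = 2μt, so t = d/(2μ) = 0.088833 / (2 × 5.0 × 10^-8) = 0.89 million years.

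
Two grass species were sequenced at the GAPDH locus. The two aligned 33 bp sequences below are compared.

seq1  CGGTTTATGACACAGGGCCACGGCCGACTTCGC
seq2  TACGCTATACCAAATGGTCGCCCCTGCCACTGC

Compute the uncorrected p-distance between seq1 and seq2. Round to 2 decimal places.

The sequences differ at 18 of 33 positions.
p = 18/33 = 0.545454… ≈ 0.55 (to 2 d.p.).

0.55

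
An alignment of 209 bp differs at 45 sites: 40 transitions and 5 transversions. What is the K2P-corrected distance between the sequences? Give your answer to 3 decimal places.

P = 40/209 ≈ 0.191388 and Q = 5/209 ≈ 0.023923.
Under the Kimura two-parameter model, d = −½ ln(1 − 2P − Q) − ¼ ln(1 − 2Q).
1 − 2P − Q = 0.593301, giving −½ ln(0.593301) = 0.261027.
1 − 2Q = 0.952154, giving −¼ ln(0.952154) = 0.012257.
d = 0.261027 + 0.012257 = 0.273284.

0.273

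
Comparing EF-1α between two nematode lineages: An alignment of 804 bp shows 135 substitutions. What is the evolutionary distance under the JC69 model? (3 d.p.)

0.190

p = 135/804 ≈ 0.16791.
d = −(3/4) ln(1 − 4p/3) = −0.75 ln(1 − 0.22388) = −0.75 ln(0.77612)
  = −0.75 × (-0.253448) = 0.190086 substitutions/site.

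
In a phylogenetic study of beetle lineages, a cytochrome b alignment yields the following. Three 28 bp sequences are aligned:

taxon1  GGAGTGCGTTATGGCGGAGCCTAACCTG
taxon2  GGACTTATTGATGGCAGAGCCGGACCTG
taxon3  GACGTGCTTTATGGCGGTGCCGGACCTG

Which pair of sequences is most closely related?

taxon1–taxon2: 8/28 differ, p = 0.286, d = 0.360.
taxon1–taxon3: 6/28 differ, p = 0.214, d = 0.252.
taxon2–taxon3: 8/28 differ, p = 0.286, d = 0.360.
The smallest distance is between taxon1 and taxon3.

taxon1 and taxon3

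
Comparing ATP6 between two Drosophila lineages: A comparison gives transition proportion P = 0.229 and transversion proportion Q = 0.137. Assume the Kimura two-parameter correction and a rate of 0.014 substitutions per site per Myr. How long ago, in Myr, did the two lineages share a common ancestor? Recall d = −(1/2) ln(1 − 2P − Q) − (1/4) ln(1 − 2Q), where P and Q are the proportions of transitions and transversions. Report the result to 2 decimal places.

Under the Kimura two-parameter model, d = −½ ln(1 − 2P − Q) − ¼ ln(1 − 2Q).
1 − 2P − Q = 0.405, giving −½ ln(0.405) = 0.451934.
1 − 2Q = 0.726, giving −¼ ln(0.726) = 0.080051.
d = 0.451934 + 0.080051 = 0.531985.
Under a molecular clock d = 2μt, so t = d/(2μ) = 0.531985 / (2 × 0.014) = 19.00 Myr.

19.00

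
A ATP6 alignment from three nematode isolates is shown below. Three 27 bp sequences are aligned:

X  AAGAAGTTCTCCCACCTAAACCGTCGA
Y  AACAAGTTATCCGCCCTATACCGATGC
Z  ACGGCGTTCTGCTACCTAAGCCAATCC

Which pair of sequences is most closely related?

X and Y

X–Y: 8/27 differ, p = 0.296, d = 0.377.
X–Z: 11/27 differ, p = 0.407, d = 0.588.
Y–Z: 12/27 differ, p = 0.444, d = 0.673.
The smallest distance is between X and Y.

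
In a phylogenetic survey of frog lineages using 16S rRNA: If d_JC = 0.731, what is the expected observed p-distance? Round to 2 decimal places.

0.47

p = (3/4)(1 − e^(−4d/3)) = 0.75 × (1 − e^(-0.974667)) = 0.75 × (1 − 0.377318) = 0.467012.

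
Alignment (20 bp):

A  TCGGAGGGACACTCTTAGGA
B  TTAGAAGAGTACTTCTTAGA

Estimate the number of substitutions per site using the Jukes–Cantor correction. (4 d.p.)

The sequences differ at 10 of 20 sites (2, 3, 6, 8, 9, 10, 14, 15, 17, 18), so p = 10/20 = 0.5.
d = −(3/4) ln(1 − 4p/3) = −0.75 ln(1 − 0.666667) = −0.75 ln(0.333333)
  = −0.75 × (-1.098613) = 0.823960 substitutions/site.

0.8240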